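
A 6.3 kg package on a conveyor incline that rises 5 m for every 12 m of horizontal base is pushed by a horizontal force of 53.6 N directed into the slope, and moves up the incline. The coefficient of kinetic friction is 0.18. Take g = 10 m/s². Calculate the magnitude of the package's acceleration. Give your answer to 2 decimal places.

The horizontal push has components F cos 22.62° = 53.6 × 0.9231 = 49.478 N up the incline and F sin 22.62° = 53.6 × 0.3846 = 20.615 N pressing into the surface.
The normal force is therefore N = mg cos 22.62° + F sin 22.62° = 58.155 + 20.615 = 78.770 N, and kinetic friction down the slope is μN = 0.18 × 78.770 = 14.179 N.
Along the incline: F cos 22.62° − mg sin 22.62° − μN = ma, so 49.478 − 24.230 − 14.179 = 6.3 a, giving a = 1.7570 m/s².

1.76 m/s²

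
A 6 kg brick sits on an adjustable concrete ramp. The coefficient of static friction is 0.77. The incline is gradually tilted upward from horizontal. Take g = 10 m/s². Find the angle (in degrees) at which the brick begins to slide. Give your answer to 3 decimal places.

37.596°

At the threshold of sliding, static friction is at its maximum μ_s N and exactly balances the weight component along the incline: mg sin θ = μ_s mg cos θ.
Hence tan θ = μ_s = 0.77, so θ = arctan(0.77) = 37.5963°.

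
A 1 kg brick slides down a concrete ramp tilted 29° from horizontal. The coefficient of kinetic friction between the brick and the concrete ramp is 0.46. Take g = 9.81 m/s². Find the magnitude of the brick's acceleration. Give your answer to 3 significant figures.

0.809 m/s²

Resolving the weight along the incline: the component pulling the brick down the slope is mg sin 29° = 1 × 9.81 × 0.4848 = 4.756 N, and the normal force is N = mg cos 29° = 1 × 9.81 × 0.8746 = 8.580 N.
Kinetic friction acts up the slope with magnitude f = μN = 0.46 × 8.580 = 3.947 N.
Net force along the incline is 4.756 − 3.947 = 0.809 N, so a = 0.809 / 1 = 0.8090 m/s².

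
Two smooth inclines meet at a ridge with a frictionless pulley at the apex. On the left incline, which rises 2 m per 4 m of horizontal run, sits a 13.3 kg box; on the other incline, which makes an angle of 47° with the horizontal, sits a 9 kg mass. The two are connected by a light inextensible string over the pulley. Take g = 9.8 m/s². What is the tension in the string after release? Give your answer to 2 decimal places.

Resolve each weight along its own incline: the 13.3 kg mass has component 13.3 × 9.8 × sin 26.57° = 58.290 N down its slope, and the 9 kg mass has 9 × 9.8 × sin 47° = 64.505 N down its slope.
The 9 kg side's 64.505 N exceeds the other side's 58.290 N, so that mass slides down and the 13.3 kg mass slides up. Taking that direction as positive, Newton's second law for the whole system gives 64.505 − 58.290 = (13.3 + 9) a, so a = 6.215 / 22.3 = 0.2787 m/s².
For the 13.3 kg mass (up-slope positive): T − 58.290 = 13.3 × 0.2787, so T = 61.997 N.

62.00 N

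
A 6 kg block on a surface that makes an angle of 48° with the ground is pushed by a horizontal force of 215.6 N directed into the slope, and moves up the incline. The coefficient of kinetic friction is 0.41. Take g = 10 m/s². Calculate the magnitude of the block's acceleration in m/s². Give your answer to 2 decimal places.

The horizontal push has components F cos 48° = 215.6 × 0.6691 = 144.258 N up the incline and F sin 48° = 215.6 × 0.7431 = 160.212 N pressing into the surface.
The normal force is therefore N = mg cos 48° + F sin 48° = 40.146 + 160.212 = 200.358 N, and kinetic friction down the slope is μN = 0.41 × 200.358 = 82.147 N.
Along the incline: F cos 48° − mg sin 48° − μN = ma, so 144.258 − 44.586 − 82.147 = 6 a, giving a = 2.9208 m/s².

2.92 m/s²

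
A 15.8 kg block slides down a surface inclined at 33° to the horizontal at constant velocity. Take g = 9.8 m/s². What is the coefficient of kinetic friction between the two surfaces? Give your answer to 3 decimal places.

At constant velocity the net force along the incline is zero: mg sin 33° = μ mg cos 33°.
So μ = tan 33° = 0.5446 / 0.8387 = 0.6493.

0.649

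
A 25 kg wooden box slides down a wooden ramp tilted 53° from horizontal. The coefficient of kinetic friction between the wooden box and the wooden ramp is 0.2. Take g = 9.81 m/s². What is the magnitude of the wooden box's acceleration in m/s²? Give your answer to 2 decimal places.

Resolving the weight along the incline: the component pulling the wooden box down the slope is mg sin 53° = 25 × 9.81 × 0.7986 = 195.857 N, and the normal force is N = mg cos 53° = 25 × 9.81 × 0.6018 = 147.591 N.
Kinetic friction acts up the slope with magnitude f = μN = 0.2 × 147.591 = 29.518 N.
Net force along the incline is 195.857 − 29.518 = 166.339 N, so a = 166.339 / 25 = 6.6536 m/s².

6.65 m/s²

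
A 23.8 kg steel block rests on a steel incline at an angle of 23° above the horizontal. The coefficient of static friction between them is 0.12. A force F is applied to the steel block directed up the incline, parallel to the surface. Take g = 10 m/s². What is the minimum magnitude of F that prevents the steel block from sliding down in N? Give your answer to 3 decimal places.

66.704 N

The normal force is N = mg cos 23° = 219.080 N. With F at its minimum the steel block is on the verge of sliding down, so static friction is at its maximum μ_s N = 0.12 × 219.080 = 26.290 N and acts up the slope.
Equilibrium along the incline: F + μ_s N = mg sin 23°, so F = 92.994 − 26.290 = 66.704 N.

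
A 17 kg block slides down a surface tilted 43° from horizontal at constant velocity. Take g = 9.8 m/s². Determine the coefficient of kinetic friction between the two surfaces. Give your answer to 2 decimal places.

0.93

At constant velocity the net force along the incline is zero: mg sin 43° = μ mg cos 43°.
So μ = tan 43° = 0.6820 / 0.7314 = 0.9325.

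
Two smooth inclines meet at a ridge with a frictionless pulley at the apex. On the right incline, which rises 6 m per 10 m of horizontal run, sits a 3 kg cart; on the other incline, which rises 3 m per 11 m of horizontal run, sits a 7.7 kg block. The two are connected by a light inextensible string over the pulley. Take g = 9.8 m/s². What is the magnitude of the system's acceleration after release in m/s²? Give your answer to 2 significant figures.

Resolve each weight along its own incline: the 3 kg mass has component 3 × 9.8 × sin 30.96° = 15.126 N down its slope, and the 7.7 kg mass has 7.7 × 9.8 × sin 15.26° = 19.855 N down its slope.
The 7.7 kg side's 19.855 N exceeds the other side's 15.126 N, so that mass slides down and the 3 kg mass slides up. Taking that direction as positive, Newton's second law for the whole system gives 19.855 − 15.126 = (3 + 7.7) a, so a = 4.729 / 10.7 = 0.4420 m/s².

0.44 m/s²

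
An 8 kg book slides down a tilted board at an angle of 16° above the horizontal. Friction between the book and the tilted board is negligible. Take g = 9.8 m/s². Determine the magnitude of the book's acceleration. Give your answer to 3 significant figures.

Resolving the weight along the incline: the component pulling the book down the slope is mg sin 16° = 8 × 9.8 × 0.2756 = 21.607 N, and the normal force is N = mg cos 16° = 8 × 9.8 × 0.9613 = 75.366 N.
With no friction the net force along the incline is 21.607 N, so a = g sin 16° = 21.607 / 8 = 2.7009 m/s².

2.70 m/s²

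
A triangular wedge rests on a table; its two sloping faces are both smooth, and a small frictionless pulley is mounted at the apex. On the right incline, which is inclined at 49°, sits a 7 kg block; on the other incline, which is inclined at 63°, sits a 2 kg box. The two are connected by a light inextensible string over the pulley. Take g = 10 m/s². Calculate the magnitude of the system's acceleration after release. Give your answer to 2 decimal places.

3.89 m/s²

Resolve each weight along its own incline: the 7 kg mass has component 7 × 10 × sin 49° = 52.830 N down its slope, and the 2 kg mass has 2 × 10 × sin 63° = 17.820 N down its slope.
The 7 kg side's 52.830 N exceeds the other side's 17.820 N, so that mass slides down and the 2 kg mass slides up. Taking that direction as positive, Newton's second law for the whole system gives 52.830 − 17.820 = (7 + 2) a, so a = 35.010 / 9 = 3.8900 m/s².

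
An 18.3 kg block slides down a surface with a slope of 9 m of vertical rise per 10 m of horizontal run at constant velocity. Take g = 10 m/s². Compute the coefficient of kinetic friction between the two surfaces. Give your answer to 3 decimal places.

0.900

At constant velocity the net force along the incline is zero: mg sin 41.99° = μ mg cos 41.99°.
So μ = tan 41.99° = 0.6690 / 0.7433 = 0.9000.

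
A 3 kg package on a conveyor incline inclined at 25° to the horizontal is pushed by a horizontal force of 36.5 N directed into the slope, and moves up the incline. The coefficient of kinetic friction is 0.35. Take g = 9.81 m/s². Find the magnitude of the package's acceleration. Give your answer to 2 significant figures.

The horizontal push has components F cos 25° = 36.5 × 0.9063 = 33.080 N up the incline and F sin 25° = 36.5 × 0.4226 = 15.425 N pressing into the surface.
The normal force is therefore N = mg cos 25° + F sin 25° = 26.672 + 15.425 = 42.097 N, and kinetic friction down the slope is μN = 0.35 × 42.097 = 14.734 N.
Along the incline: F cos 25° − mg sin 25° − μN = ma, so 33.080 − 12.437 − 14.734 = 3 a, giving a = 1.9697 m/s².

2.0 m/s²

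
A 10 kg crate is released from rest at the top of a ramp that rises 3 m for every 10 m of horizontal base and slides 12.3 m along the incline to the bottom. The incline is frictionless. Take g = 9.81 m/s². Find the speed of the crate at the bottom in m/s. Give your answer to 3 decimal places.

8.327 m/s

The weight component along the incline is mg sin 16.70° = 28.189 N and the normal force is N = mg cos 16.70° = 93.963 N.
With no friction, a = g sin 16.70° = 2.8189 m/s².
Starting from rest over a distance of 12.3 m, v² = 2aL = 2 × 2.8189 × 12.3 = 69.3449, so v = 8.3274 m/s.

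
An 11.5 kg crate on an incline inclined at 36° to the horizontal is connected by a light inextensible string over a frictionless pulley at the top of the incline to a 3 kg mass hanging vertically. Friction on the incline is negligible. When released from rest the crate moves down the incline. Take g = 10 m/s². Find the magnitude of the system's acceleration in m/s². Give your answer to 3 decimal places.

2.593 m/s²

For the crate on the incline: the weight component along the slope is m₁g sin 36° = 11.5 × 10 × 0.5878 = 67.597 N and the normal force is N = m₁g cos 36° = 93.037 N.
Newton's second law for the crate (down-slope positive): 67.597 − T = 11.5 a. For the hanging mass (upward positive): T − 3 × 10 = 3 a.
Adding the two equations eliminates T: 37.597 = 14.5 a, so a = 2.5929 m/s².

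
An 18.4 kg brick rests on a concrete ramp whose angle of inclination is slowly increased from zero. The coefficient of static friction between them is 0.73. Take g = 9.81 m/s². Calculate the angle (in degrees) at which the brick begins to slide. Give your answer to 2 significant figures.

At the threshold of sliding, static friction is at its maximum μ_s N and exactly balances the weight component along the incline: mg sin θ = μ_s mg cos θ.
Hence tan θ = μ_s = 0.73, so θ = arctan(0.73) = 36.1294°.

36°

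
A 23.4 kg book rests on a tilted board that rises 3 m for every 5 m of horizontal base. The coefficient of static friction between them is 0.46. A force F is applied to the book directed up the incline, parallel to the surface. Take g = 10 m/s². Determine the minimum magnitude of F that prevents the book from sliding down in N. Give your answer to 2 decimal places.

28.09 N

The normal force is N = mg cos 30.96° = 200.653 N. With F at its minimum the book is on the verge of sliding down, so static friction is at its maximum μ_s N = 0.46 × 200.653 = 92.300 N and acts up the slope.
Equilibrium along the incline: F + μ_s N = mg sin 30.96°, so F = 120.392 − 92.300 = 28.092 N.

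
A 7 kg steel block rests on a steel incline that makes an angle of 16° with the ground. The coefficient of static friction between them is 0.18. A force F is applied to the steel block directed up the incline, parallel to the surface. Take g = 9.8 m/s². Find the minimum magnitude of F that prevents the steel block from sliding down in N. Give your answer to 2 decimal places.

7.04 N

The normal force is N = mg cos 16° = 65.943 N. With F at its minimum the steel block is on the verge of sliding down, so static friction is at its maximum μ_s N = 0.18 × 65.943 = 11.870 N and acts up the slope.
Equilibrium along the incline: F + μ_s N = mg sin 16°, so F = 18.909 − 11.870 = 7.039 N.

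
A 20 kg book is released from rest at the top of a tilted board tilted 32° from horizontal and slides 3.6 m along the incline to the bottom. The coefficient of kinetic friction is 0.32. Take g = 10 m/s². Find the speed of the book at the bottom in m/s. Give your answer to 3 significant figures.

The weight component along the incline is mg sin 32° = 105.984 N and the normal force is N = mg cos 32° = 169.610 N.
Friction up the slope is f = μN = 0.32 × 169.610 = 54.275 N, so the net downslope force is 105.984 − 54.275 = 51.709 N and a = 51.709 / 20 = 2.5855 m/s².
Starting from rest over a distance of 3.6 m, v² = 2aL = 2 × 2.5855 × 3.6 = 18.6156, so v = 4.3146 m/s.

4.31 m/s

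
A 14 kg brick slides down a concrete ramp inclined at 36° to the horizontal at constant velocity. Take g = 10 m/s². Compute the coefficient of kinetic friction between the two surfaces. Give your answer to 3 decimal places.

At constant velocity the net force along the incline is zero: mg sin 36° = μ mg cos 36°.
So μ = tan 36° = 0.5878 / 0.8090 = 0.7266.

0.727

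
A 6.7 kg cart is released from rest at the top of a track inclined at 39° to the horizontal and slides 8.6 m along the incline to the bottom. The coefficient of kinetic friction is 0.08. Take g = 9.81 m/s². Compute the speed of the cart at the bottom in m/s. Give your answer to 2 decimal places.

The weight component along the incline is mg sin 39° = 41.363 N and the normal force is N = mg cos 39° = 51.079 N.
Friction up the slope is f = μN = 0.08 × 51.079 = 4.086 N, so the net downslope force is 41.363 − 4.086 = 37.277 N and a = 37.277 / 6.7 = 5.5637 m/s².
Starting from rest over a distance of 8.6 m, v² = 2aL = 2 × 5.5637 × 8.6 = 95.6956, so v = 9.7824 m/s.

9.78 m/s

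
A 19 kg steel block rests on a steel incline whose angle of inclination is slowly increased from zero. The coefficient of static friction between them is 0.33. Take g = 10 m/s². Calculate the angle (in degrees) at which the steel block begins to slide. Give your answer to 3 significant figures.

At the threshold of sliding, static friction is at its maximum μ_s N and exactly balances the weight component along the incline: mg sin θ = μ_s mg cos θ.
Hence tan θ = μ_s = 0.33, so θ = arctan(0.33) = 18.2629°.

18.3°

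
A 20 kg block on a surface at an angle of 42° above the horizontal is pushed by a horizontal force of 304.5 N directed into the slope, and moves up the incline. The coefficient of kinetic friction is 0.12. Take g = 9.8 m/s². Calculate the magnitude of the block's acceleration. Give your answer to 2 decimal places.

2.66 m/s²

The horizontal push has components F cos 42° = 304.5 × 0.7431 = 226.274 N up the incline and F sin 42° = 304.5 × 0.6691 = 203.741 N pressing into the surface.
The normal force is therefore N = mg cos 42° + F sin 42° = 145.648 + 203.741 = 349.389 N, and kinetic friction down the slope is μN = 0.12 × 349.389 = 41.927 N.
Along the incline: F cos 42° − mg sin 42° − μN = ma, so 226.274 − 131.144 − 41.927 = 20 a, giving a = 2.6601 m/s².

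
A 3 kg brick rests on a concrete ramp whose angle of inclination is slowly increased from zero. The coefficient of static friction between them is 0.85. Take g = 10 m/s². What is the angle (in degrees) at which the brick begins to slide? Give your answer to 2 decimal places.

At the threshold of sliding, static friction is at its maximum μ_s N and exactly balances the weight component along the incline: mg sin θ = μ_s mg cos θ.
Hence tan θ = μ_s = 0.85, so θ = arctan(0.85) = 40.3645°.

40.36°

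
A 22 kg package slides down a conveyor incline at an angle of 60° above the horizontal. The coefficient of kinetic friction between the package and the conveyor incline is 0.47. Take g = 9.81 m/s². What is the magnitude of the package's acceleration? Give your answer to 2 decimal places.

6.19 m/s²

Resolving the weight along the incline: the component pulling the package down the slope is mg sin 60° = 22 × 9.81 × 0.8660 = 186.900 N, and the normal force is N = mg cos 60° = 22 × 9.81 × 0.5000 = 107.910 N.
Kinetic friction acts up the slope with magnitude f = μN = 0.47 × 107.910 = 50.718 N.
Net force along the incline is 186.900 − 50.718 = 136.182 N, so a = 136.182 / 22 = 6.1901 m/s².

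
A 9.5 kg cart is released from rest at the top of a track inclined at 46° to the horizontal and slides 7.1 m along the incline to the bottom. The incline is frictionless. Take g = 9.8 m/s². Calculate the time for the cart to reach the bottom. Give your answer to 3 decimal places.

The weight component along the incline is mg sin 46° = 66.971 N and the normal force is N = mg cos 46° = 64.673 N.
With no friction, a = g sin 46° = 7.0495 m/s².
Starting from rest, L = ½at², so t = √(2L/a) = √(2 × 7.1 / 7.0495) = 1.4193 s.

1.419 s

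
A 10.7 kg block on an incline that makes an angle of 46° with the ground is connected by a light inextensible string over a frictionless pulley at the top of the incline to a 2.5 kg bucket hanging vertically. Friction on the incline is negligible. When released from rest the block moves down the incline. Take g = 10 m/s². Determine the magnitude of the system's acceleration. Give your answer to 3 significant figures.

For the block on the incline: the weight component along the slope is m₁g sin 46° = 10.7 × 10 × 0.7193 = 76.965 N and the normal force is N = m₁g cos 46° = 74.328 N.
Newton's second law for the block (down-slope positive): 76.965 − T = 10.7 a. For the hanging bucket (upward positive): T − 2.5 × 10 = 2.5 a.
Adding the two equations eliminates T: 51.965 = 13.2 a, so a = 3.9367 m/s².

3.94 m/s²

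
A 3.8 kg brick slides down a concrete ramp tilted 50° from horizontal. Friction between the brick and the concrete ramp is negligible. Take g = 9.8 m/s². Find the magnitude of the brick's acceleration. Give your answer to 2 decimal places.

Resolving the weight along the incline: the component pulling the brick down the slope is mg sin 50° = 3.8 × 9.8 × 0.7660 = 28.526 N, and the normal force is N = mg cos 50° = 3.8 × 9.8 × 0.6428 = 23.938 N.
With no friction the net force along the incline is 28.526 N, so a = g sin 50° = 28.526 / 3.8 = 7.5068 m/s².

7.51 m/s²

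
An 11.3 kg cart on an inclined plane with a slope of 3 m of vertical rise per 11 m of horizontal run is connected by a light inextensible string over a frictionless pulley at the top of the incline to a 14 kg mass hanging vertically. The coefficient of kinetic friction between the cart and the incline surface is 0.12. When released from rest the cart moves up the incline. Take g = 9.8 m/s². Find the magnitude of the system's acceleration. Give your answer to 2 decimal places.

For the cart on the incline: the weight component along the slope is m₁g sin 15.26° = 11.3 × 9.8 × 0.2631 = 29.136 N and the normal force is N = m₁g cos 15.26° = 106.838 N.
Kinetic friction opposes the cart's motion up the incline: f = μN = 0.12 × 106.838 = 12.821 N acting down the slope.
Newton's second law for the cart (up-slope positive): T − 29.136 − 12.821 = 11.3 a. For the hanging mass (downward positive): 14 × 9.8 − T = 14 a.
Adding the two equations eliminates T: 95.243 = 25.3 a, so a = 3.7645 m/s².

3.76 m/s²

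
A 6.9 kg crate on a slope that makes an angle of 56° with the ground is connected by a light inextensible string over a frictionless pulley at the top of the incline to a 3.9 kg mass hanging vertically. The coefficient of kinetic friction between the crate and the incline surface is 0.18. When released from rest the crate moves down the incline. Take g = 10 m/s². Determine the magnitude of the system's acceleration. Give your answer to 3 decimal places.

For the crate on the incline: the weight component along the slope is m₁g sin 56° = 6.9 × 10 × 0.8290 = 57.201 N and the normal force is N = m₁g cos 56° = 38.584 N.
Kinetic friction opposes the crate's motion down the incline: f = μN = 0.18 × 38.584 = 6.945 N acting up the slope.
Newton's second law for the crate (down-slope positive): 57.201 − 6.945 − T = 6.9 a. For the hanging mass (upward positive): T − 3.9 × 10 = 3.9 a.
Adding the two equations eliminates T: 11.256 = 10.8 a, so a = 1.0422 m/s².

1.042 m/s²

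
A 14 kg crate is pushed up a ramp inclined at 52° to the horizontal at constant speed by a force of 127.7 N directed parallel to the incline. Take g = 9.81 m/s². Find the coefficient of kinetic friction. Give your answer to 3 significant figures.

At constant speed ΣF = 0 along the incline. The applied 127.7 N acts up the slope; the weight component mg sin 52° = 108.225 N and kinetic friction μN both act down the slope.
So 127.7 = 108.225 + μ × 84.555, giving μ = (127.7 − 108.225) / 84.555 = 0.2303.

0.230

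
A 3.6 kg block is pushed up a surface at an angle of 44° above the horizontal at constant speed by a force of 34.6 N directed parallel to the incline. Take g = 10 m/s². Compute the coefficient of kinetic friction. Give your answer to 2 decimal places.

0.37

At constant speed ΣF = 0 along the incline. The applied 34.6 N acts up the slope; the weight component mg sin 44° = 25.008 N and kinetic friction μN both act down the slope.
So 34.6 = 25.008 + μ × 25.896, giving μ = (34.6 − 25.008) / 25.896 = 0.3704.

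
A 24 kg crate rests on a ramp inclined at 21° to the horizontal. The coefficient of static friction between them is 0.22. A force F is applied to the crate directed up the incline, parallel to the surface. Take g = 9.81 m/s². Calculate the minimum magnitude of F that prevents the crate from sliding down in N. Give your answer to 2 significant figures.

36 N

The normal force is N = mg cos 21° = 219.802 N. With F at its minimum the crate is on the verge of sliding down, so static friction is at its maximum μ_s N = 0.22 × 219.802 = 48.356 N and acts up the slope.
Equilibrium along the incline: F + μ_s N = mg sin 21°, so F = 84.374 − 48.356 = 36.018 N.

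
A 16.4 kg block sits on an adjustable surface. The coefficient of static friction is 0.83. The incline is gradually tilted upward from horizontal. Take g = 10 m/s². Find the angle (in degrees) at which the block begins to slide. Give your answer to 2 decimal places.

At the threshold of sliding, static friction is at its maximum μ_s N and exactly balances the weight component along the incline: mg sin θ = μ_s mg cos θ.
Hence tan θ = μ_s = 0.83, so θ = arctan(0.83) = 39.6927°.

39.69°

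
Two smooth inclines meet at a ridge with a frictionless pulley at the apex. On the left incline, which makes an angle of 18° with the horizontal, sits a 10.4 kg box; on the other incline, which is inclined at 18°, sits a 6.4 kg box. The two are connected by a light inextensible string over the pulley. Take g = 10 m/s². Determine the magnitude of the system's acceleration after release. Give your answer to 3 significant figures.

0.736 m/s²

Resolve each weight along its own incline: the 10.4 kg mass has component 10.4 × 10 × sin 18° = 32.138 N down its slope, and the 6.4 kg mass has 6.4 × 10 × sin 18° = 19.777 N down its slope.
The 10.4 kg side's 32.138 N exceeds the other side's 19.777 N, so that mass slides down and the 6.4 kg mass slides up. Taking that direction as positive, Newton's second law for the whole system gives 32.138 − 19.777 = (10.4 + 6.4) a, so a = 12.361 / 16.8 = 0.7358 m/s².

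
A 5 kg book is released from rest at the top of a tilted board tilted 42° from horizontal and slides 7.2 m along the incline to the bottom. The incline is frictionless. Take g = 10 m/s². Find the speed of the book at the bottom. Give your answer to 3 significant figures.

9.82 m/s

The weight component along the incline is mg sin 42° = 33.457 N and the normal force is N = mg cos 42° = 37.157 N.
With no friction, a = g sin 42° = 6.6913 m/s².
Starting from rest over a distance of 7.2 m, v² = 2aL = 2 × 6.6913 × 7.2 = 96.3547, so v = 9.8160 m/s.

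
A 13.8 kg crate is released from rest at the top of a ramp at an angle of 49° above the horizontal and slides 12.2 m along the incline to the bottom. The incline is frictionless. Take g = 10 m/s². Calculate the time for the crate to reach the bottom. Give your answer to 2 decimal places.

1.80 s

The weight component along the incline is mg sin 49° = 104.150 N and the normal force is N = mg cos 49° = 90.536 N.
With no friction, a = g sin 49° = 7.5471 m/s².
Starting from rest, L = ½at², so t = √(2L/a) = √(2 × 12.2 / 7.5471) = 1.7981 s.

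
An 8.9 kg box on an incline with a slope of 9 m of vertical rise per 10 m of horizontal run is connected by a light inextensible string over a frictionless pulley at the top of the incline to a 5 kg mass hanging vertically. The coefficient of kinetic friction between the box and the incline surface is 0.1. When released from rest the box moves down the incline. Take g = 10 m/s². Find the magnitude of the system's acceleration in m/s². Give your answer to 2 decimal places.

For the box on the incline: the weight component along the slope is m₁g sin 41.99° = 8.9 × 10 × 0.6690 = 59.541 N and the normal force is N = m₁g cos 41.99° = 66.153 N.
Kinetic friction opposes the box's motion down the incline: f = μN = 0.1 × 66.153 = 6.615 N acting up the slope.
Newton's second law for the box (down-slope positive): 59.541 − 6.615 − T = 8.9 a. For the hanging mass (upward positive): T − 5 × 10 = 5 a.
Adding the two equations eliminates T: 2.926 = 13.9 a, so a = 0.2105 m/s².

0.21 m/s²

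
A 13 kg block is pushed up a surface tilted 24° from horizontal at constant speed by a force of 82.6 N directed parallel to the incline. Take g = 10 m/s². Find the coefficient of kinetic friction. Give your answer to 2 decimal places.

At constant speed ΣF = 0 along the incline. The applied 82.6 N acts up the slope; the weight component mg sin 24° = 52.876 N and kinetic friction μN both act down the slope.
So 82.6 = 52.876 + μ × 118.761, giving μ = (82.6 − 52.876) / 118.761 = 0.2503.

0.25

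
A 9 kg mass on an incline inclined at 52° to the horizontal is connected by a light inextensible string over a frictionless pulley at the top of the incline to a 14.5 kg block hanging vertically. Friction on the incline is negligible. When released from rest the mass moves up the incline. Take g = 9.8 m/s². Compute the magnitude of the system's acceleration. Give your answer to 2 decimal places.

3.09 m/s²

For the mass on the incline: the weight component along the slope is m₁g sin 52° = 9 × 9.8 × 0.7880 = 69.502 N and the normal force is N = m₁g cos 52° = 54.301 N.
Newton's second law for the mass (up-slope positive): T − 69.502 = 9 a. For the hanging block (downward positive): 14.5 × 9.8 − T = 14.5 a.
Adding the two equations eliminates T: 72.598 = 23.5 a, so a = 3.0893 m/s².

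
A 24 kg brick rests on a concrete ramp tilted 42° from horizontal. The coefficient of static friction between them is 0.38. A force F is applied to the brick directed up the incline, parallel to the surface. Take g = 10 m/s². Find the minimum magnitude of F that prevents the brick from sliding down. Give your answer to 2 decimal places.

The normal force is N = mg cos 42° = 178.355 N. With F at its minimum the brick is on the verge of sliding down, so static friction is at its maximum μ_s N = 0.38 × 178.355 = 67.775 N and acts up the slope.
Equilibrium along the incline: F + μ_s N = mg sin 42°, so F = 160.591 − 67.775 = 92.816 N.

92.82 N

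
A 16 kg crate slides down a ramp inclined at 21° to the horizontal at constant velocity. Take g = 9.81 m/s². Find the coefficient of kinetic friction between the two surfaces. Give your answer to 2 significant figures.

0.38

At constant velocity the net force along the incline is zero: mg sin 21° = μ mg cos 21°.
So μ = tan 21° = 0.3584 / 0.9336 = 0.3839.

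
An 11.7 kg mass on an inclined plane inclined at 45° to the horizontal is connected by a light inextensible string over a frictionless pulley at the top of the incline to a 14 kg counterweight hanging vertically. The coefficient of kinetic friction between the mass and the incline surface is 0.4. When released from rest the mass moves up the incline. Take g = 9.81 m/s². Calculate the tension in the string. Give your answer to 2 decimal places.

124.42 N

For the mass on the incline: the weight component along the slope is m₁g sin 45° = 11.7 × 9.81 × 0.7071 = 81.159 N and the normal force is N = m₁g cos 45° = 81.160 N.
Kinetic friction opposes the mass's motion up the incline: f = μN = 0.4 × 81.160 = 32.464 N acting down the slope.
Newton's second law for the mass (up-slope positive): T − 81.159 − 32.464 = 11.7 a. For the hanging counterweight (downward positive): 14 × 9.81 − T = 14 a.
Adding the two equations eliminates T: 23.717 = 25.7 a, so a = 0.9228 m/s².
Then from the hanging counterweight's equation, T = 14 × (9.81 − 0.9228) = 124.421 N.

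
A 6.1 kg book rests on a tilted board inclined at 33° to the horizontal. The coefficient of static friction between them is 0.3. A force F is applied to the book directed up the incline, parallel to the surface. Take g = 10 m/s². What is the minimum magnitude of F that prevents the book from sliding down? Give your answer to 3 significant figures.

17.9 N

The normal force is N = mg cos 33° = 51.159 N. With F at its minimum the book is on the verge of sliding down, so static friction is at its maximum μ_s N = 0.3 × 51.159 = 15.348 N and acts up the slope.
Equilibrium along the incline: F + μ_s N = mg sin 33°, so F = 33.223 − 15.348 = 17.875 N.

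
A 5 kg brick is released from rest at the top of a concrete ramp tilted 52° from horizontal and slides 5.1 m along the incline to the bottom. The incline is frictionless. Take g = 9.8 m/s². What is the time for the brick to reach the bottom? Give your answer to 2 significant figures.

1.1 s

The weight component along the incline is mg sin 52° = 38.613 N and the normal force is N = mg cos 52° = 30.167 N.
With no friction, a = g sin 52° = 7.7225 m/s².
Starting from rest, L = ½at², so t = √(2L/a) = √(2 × 5.1 / 7.7225) = 1.1493 s.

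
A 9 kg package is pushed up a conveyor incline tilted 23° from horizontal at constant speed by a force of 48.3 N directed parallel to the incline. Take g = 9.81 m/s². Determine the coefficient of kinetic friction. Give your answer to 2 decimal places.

0.17

At constant speed ΣF = 0 along the incline. The applied 48.3 N acts up the slope; the weight component mg sin 23° = 34.498 N and kinetic friction μN both act down the slope.
So 48.3 = 34.498 + μ × 81.271, giving μ = (48.3 − 34.498) / 81.271 = 0.1698.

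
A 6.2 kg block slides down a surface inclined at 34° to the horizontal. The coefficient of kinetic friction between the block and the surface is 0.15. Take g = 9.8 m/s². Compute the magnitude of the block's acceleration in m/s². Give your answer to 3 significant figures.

Resolving the weight along the incline: the component pulling the block down the slope is mg sin 34° = 6.2 × 9.8 × 0.5592 = 33.977 N, and the normal force is N = mg cos 34° = 6.2 × 9.8 × 0.8290 = 50.370 N.
Kinetic friction acts up the slope with magnitude f = μN = 0.15 × 50.370 = 7.555 N.
Net force along the incline is 33.977 − 7.555 = 26.422 N, so a = 26.422 / 6.2 = 4.2616 m/s².

4.26 m/s²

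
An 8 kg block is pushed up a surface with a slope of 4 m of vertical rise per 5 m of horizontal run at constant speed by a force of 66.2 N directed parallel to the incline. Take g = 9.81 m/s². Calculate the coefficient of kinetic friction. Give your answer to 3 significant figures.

At constant speed ΣF = 0 along the incline. The applied 66.2 N acts up the slope; the weight component mg sin 38.66° = 49.026 N and kinetic friction μN both act down the slope.
So 66.2 = 49.026 + μ × 61.283, giving μ = (66.2 − 49.026) / 61.283 = 0.2802.

0.280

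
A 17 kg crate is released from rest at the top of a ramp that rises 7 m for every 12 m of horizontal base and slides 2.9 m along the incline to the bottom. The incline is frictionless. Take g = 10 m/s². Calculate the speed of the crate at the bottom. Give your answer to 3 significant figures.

5.41 m/s

The weight component along the incline is mg sin 30.26° = 85.658 N and the normal force is N = mg cos 30.26° = 146.842 N.
With no friction, a = g sin 30.26° = 5.0387 m/s².
Starting from rest over a distance of 2.9 m, v² = 2aL = 2 × 5.0387 × 2.9 = 29.2245, so v = 5.4060 m/s.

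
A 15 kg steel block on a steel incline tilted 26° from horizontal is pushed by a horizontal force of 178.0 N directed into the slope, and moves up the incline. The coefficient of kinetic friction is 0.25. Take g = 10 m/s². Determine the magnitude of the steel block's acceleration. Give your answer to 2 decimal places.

2.73 m/s²

The horizontal push has components F cos 26° = 178.0 × 0.8988 = 159.986 N up the incline and F sin 26° = 178.0 × 0.4384 = 78.035 N pressing into the surface.
The normal force is therefore N = mg cos 26° + F sin 26° = 134.820 + 78.035 = 212.855 N, and kinetic friction down the slope is μN = 0.25 × 212.855 = 53.214 N.
Along the incline: F cos 26° − mg sin 26° − μN = ma, so 159.986 − 65.760 − 53.214 = 15 a, giving a = 2.7341 m/s².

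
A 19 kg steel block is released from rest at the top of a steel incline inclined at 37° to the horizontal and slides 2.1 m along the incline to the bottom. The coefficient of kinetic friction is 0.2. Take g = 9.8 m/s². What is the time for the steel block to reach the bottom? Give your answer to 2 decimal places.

The weight component along the incline is mg sin 37° = 112.058 N and the normal force is N = mg cos 37° = 148.706 N.
Friction up the slope is f = μN = 0.2 × 148.706 = 29.741 N, so the net downslope force is 112.058 − 29.741 = 82.317 N and a = 82.317 / 19 = 4.3325 m/s².
Starting from rest, L = ½at², so t = √(2L/a) = √(2 × 2.1 / 4.3325) = 0.9846 s.

0.98 s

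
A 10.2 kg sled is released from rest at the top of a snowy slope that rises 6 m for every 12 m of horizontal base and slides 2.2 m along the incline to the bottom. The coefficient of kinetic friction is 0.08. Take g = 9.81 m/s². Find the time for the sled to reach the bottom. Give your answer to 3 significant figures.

The weight component along the incline is mg sin 26.57° = 44.749 N and the normal force is N = mg cos 26.57° = 89.498 N.
Friction up the slope is f = μN = 0.08 × 89.498 = 7.160 N, so the net downslope force is 44.749 − 7.160 = 37.589 N and a = 37.589 / 10.2 = 3.6852 m/s².
Starting from rest, L = ½at², so t = √(2L/a) = √(2 × 2.2 / 3.6852) = 1.0927 s.

1.09 s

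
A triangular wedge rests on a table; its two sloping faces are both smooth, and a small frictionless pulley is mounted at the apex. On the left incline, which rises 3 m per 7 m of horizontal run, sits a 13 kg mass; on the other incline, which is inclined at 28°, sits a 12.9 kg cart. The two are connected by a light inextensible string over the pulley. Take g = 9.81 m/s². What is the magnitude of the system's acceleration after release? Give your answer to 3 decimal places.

0.354 m/s²

Resolve each weight along its own incline: the 13 kg mass has component 13 × 9.81 × sin 23.20° = 50.237 N down its slope, and the 12.9 kg mass has 12.9 × 9.81 × sin 28° = 59.411 N down its slope.
The 12.9 kg side's 59.411 N exceeds the other side's 50.237 N, so that mass slides down and the 13 kg mass slides up. Taking that direction as positive, Newton's second law for the whole system gives 59.411 − 50.237 = (13 + 12.9) a, so a = 9.174 / 25.9 = 0.3542 m/s².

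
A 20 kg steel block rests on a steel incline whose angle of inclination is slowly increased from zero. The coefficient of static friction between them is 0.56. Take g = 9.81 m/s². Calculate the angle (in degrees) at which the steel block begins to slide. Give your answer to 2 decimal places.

29.25°

At the threshold of sliding, static friction is at its maximum μ_s N and exactly balances the weight component along the incline: mg sin θ = μ_s mg cos θ.
Hence tan θ = μ_s = 0.56, so θ = arctan(0.56) = 29.2488°.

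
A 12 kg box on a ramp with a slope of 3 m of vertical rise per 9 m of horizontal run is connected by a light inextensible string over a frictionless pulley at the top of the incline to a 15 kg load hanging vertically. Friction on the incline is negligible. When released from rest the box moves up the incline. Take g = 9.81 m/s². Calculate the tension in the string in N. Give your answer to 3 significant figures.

86.1 N

For the box on the incline: the weight component along the slope is m₁g sin 18.43° = 12 × 9.81 × 0.3162 = 37.223 N and the normal force is N = m₁g cos 18.43° = 111.679 N.
Newton's second law for the box (up-slope positive): T − 37.223 = 12 a. For the hanging load (downward positive): 15 × 9.81 − T = 15 a.
Adding the two equations eliminates T: 109.927 = 27 a, so a = 4.0714 m/s².
Then from the hanging load's equation, T = 15 × (9.81 − 4.0714) = 86.079 N.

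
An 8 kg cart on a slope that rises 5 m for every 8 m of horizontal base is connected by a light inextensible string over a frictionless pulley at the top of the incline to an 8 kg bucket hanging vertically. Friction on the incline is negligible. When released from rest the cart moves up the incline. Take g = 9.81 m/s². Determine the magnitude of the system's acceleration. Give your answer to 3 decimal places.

2.305 m/s²

For the cart on the incline: the weight component along the slope is m₁g sin 32.01° = 8 × 9.81 × 0.5300 = 41.594 N and the normal force is N = m₁g cos 32.01° = 66.551 N.
Newton's second law for the cart (up-slope positive): T − 41.594 = 8 a. For the hanging bucket (downward positive): 8 × 9.81 − T = 8 a.
Adding the two equations eliminates T: 36.886 = 16 a, so a = 2.3054 m/s².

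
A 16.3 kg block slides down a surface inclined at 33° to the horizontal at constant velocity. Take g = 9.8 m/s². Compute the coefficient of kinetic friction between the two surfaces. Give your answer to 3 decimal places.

0.649

At constant velocity the net force along the incline is zero: mg sin 33° = μ mg cos 33°.
So μ = tan 33° = 0.5446 / 0.8387 = 0.6493.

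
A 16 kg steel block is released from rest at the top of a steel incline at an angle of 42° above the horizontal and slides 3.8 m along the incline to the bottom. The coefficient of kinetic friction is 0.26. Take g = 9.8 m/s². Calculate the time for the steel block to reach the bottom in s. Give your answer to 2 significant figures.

The weight component along the incline is mg sin 42° = 104.920 N and the normal force is N = mg cos 42° = 116.525 N.
Friction up the slope is f = μN = 0.26 × 116.525 = 30.297 N, so the net downslope force is 104.920 − 30.297 = 74.623 N and a = 74.623 / 16 = 4.6639 m/s².
Starting from rest, L = ½at², so t = √(2L/a) = √(2 × 3.8 / 4.6639) = 1.2765 s.

1.3 s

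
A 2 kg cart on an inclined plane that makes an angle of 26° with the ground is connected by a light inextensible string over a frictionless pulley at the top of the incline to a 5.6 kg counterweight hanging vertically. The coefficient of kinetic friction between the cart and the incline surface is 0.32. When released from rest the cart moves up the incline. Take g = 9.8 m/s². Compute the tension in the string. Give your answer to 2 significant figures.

For the cart on the incline: the weight component along the slope is m₁g sin 26° = 2 × 9.8 × 0.4384 = 8.593 N and the normal force is N = m₁g cos 26° = 17.616 N.
Kinetic friction opposes the cart's motion up the incline: f = μN = 0.32 × 17.616 = 5.637 N acting down the slope.
Newton's second law for the cart (up-slope positive): T − 8.593 − 5.637 = 2 a. For the hanging counterweight (downward positive): 5.6 × 9.8 − T = 5.6 a.
Adding the two equations eliminates T: 40.650 = 7.6 a, so a = 5.3487 m/s².
Then from the hanging counterweight's equation, T = 5.6 × (9.8 − 5.3487) = 24.927 N.

25 N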